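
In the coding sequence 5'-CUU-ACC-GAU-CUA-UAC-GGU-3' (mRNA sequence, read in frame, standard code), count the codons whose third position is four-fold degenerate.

Codon 1 CUU (Leu): third position 4-fold.
Codon 2 ACC (Thr): third position 4-fold.
Codon 3 GAU (Asp): third position 2-fold.
Codon 4 CUA (Leu): third position 4-fold.
Codon 5 UAC (Tyr): third position 2-fold.
Codon 6 GGU (Gly): third position 4-fold.
Four-fold degenerate third positions: 4.

4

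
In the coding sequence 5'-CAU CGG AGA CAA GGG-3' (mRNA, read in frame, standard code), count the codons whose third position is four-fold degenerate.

2

Codon 1 CAU (His): third position 2-fold.
Codon 2 CGG (Arg): third position 4-fold.
Codon 3 AGA (Arg): third position 2-fold.
Codon 4 CAA (Gln): third position 2-fold.
Codon 5 GGG (Gly): third position 4-fold.
Four-fold degenerate third positions: 2.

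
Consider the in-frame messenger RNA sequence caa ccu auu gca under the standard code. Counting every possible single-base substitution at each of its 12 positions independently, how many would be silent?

9

Codon 1 (CAA, Gln): 1 synonymous substitution.
Codon 2 (CCU, Pro): 3 synonymous substitutions.
Codon 3 (AUU, Ile): 2 synonymous substitutions.
Codon 4 (GCA, Ala): 3 synonymous substitutions.
Total: 1 + 3 + 2 + 3 = 9.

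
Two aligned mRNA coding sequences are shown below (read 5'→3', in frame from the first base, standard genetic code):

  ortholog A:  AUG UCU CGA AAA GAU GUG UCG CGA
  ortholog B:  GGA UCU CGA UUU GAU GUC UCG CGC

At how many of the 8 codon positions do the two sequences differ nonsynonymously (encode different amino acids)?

2

Codon 1: AUG Met / GGA Gly — nonsynonymous.
Codon 2: UCU Ser / UCU Ser — identical.
Codon 3: CGA Arg / CGA Arg — identical.
Codon 4: AAA Lys / UUU Phe — nonsynonymous.
Codon 5: GAU Asp / GAU Asp — identical.
Codon 6: GUG Val / GUC Val — synonymous.
Codon 7: UCG Ser / UCG Ser — identical.
Codon 8: CGA Arg / CGC Arg — synonymous.
Nonsynonymous differences: 2.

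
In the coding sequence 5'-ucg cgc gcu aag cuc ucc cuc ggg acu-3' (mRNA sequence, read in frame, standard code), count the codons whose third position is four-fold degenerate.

8

Codon 1 UCG (Ser): third position 4-fold.
Codon 2 CGC (Arg): third position 4-fold.
Codon 3 GCU (Ala): third position 4-fold.
Codon 4 AAG (Lys): third position 2-fold.
Codon 5 CUC (Leu): third position 4-fold.
Codon 6 UCC (Ser): third position 4-fold.
Codon 7 CUC (Leu): third position 4-fold.
Codon 8 GGG (Gly): third position 4-fold.
Codon 9 ACU (Thr): third position 4-fold.
Four-fold degenerate third positions: 8.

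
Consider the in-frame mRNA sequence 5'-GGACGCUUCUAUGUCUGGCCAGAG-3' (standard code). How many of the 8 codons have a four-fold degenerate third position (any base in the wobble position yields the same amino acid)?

Codon 1 GGA (Gly): third position 4-fold.
Codon 2 CGC (Arg): third position 4-fold.
Codon 3 UUC (Phe): third position 2-fold.
Codon 4 UAU (Tyr): third position 2-fold.
Codon 5 GUC (Val): third position 4-fold.
Codon 6 UGG (Trp): third position 1-fold.
Codon 7 CCA (Pro): third position 4-fold.
Codon 8 GAG (Glu): third position 2-fold.
Four-fold degenerate third positions: 4.

4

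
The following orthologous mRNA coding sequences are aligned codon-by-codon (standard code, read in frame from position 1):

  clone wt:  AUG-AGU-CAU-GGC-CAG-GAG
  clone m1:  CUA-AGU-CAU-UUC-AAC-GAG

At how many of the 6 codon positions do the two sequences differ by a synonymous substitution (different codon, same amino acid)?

Codon 1: AUG Met / CUA Leu — nonsynonymous.
Codon 2: AGU Ser / AGU Ser — identical.
Codon 3: CAU His / CAU His — identical.
Codon 4: GGC Gly / UUC Phe — nonsynonymous.
Codon 5: CAG Gln / AAC Asn — nonsynonymous.
Codon 6: GAG Glu / GAG Glu — identical.
Synonymous differences: 0.

0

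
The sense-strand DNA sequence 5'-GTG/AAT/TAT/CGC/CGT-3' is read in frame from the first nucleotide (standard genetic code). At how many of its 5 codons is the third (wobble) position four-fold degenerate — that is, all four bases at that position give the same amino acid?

Codon 1 GTG (Val): third position 4-fold.
Codon 2 AAT (Asn): third position 2-fold.
Codon 3 TAT (Tyr): third position 2-fold.
Codon 4 CGC (Arg): third position 4-fold.
Codon 5 CGT (Arg): third position 4-fold.
Four-fold degenerate third positions: 3.

3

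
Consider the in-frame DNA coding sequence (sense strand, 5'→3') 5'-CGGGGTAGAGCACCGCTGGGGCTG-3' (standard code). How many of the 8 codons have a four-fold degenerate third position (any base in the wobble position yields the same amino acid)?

7

Codon 1 CGG (Arg): third position 4-fold.
Codon 2 GGT (Gly): third position 4-fold.
Codon 3 AGA (Arg): third position 2-fold.
Codon 4 GCA (Ala): third position 4-fold.
Codon 5 CCG (Pro): third position 4-fold.
Codon 6 CTG (Leu): third position 4-fold.
Codon 7 GGG (Gly): third position 4-fold.
Codon 8 CTG (Leu): third position 4-fold.
Four-fold degenerate third positions: 7.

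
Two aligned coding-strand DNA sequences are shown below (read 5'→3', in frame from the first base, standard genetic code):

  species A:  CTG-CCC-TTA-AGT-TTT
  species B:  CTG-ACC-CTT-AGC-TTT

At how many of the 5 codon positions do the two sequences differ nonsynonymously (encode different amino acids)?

1

Codon 1: CTG Leu / CTG Leu — identical.
Codon 2: CCC Pro / ACC Thr — nonsynonymous.
Codon 3: TTA Leu / CTT Leu — synonymous.
Codon 4: AGT Ser / AGC Ser — synonymous.
Codon 5: TTT Phe / TTT Phe — identical.
Nonsynonymous differences: 1.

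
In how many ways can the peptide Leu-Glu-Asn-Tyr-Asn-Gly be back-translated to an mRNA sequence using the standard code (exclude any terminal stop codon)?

Leu: 6 codons.
Glu: 2 codons.
Asn: 2 codons.
Tyr: 2 codons.
Asn: 2 codons.
Gly: 4 codons.
6 × 2 × 2 × 2 × 2 × 4 = 384.

384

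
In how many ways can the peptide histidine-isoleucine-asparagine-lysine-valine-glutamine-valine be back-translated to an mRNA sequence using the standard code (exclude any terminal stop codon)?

His: 2 codons.
Ile: 3 codons.
Asn: 2 codons.
Lys: 2 codons.
Val: 4 codons.
Gln: 2 codons.
Val: 4 codons.
2 × 3 × 2 × 2 × 4 × 2 × 4 = 768.

768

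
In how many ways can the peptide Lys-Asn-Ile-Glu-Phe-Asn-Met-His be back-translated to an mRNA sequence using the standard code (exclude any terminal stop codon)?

Lys: 2 codons.
Asn: 2 codons.
Ile: 3 codons.
Glu: 2 codons.
Phe: 2 codons.
Asn: 2 codons.
Met: 1 codon.
His: 2 codons.
2 × 2 × 3 × 2 × 2 × 2 × 1 × 2 = 192.

192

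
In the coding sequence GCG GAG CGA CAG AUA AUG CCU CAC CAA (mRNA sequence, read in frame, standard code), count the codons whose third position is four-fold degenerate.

Codon 1 GCG (Ala): third position 4-fold.
Codon 2 GAG (Glu): third position 2-fold.
Codon 3 CGA (Arg): third position 4-fold.
Codon 4 CAG (Gln): third position 2-fold.
Codon 5 AUA (Ile): third position 3-fold.
Codon 6 AUG (Met): third position 1-fold.
Codon 7 CCU (Pro): third position 4-fold.
Codon 8 CAC (His): third position 2-fold.
Codon 9 CAA (Gln): third position 2-fold.
Four-fold degenerate third positions: 3.

3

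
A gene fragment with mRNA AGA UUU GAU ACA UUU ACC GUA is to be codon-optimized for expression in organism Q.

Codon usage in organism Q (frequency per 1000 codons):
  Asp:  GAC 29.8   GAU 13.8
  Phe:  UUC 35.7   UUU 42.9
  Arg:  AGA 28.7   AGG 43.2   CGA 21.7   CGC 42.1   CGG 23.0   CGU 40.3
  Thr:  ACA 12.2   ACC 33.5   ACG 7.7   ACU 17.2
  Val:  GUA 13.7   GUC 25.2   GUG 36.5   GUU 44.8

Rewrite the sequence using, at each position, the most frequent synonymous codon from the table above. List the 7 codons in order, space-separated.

Codon 1 (Arg): best is AGG at 43.2.
Codon 2 (Phe): best is UUU at 42.9.
Codon 3 (Asp): best is GAC at 29.8.
Codon 4 (Thr): best is ACC at 33.5.
Codon 5 (Phe): best is UUU at 42.9.
Codon 6 (Thr): best is ACC at 33.5.
Codon 7 (Val): best is GUU at 44.8.

AGG UUU GAC ACC UUU ACC GUU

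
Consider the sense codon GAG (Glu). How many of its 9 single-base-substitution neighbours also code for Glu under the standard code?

Position 1: none → 0 synonymous.
Position 2: none → 0 synonymous.
Position 3: GAA → 1 synonymous.
Total: 0 + 0 + 1 = 1.

1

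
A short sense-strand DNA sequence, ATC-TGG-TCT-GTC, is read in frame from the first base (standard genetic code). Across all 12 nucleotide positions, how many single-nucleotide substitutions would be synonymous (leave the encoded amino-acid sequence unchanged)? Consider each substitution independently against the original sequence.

8

Codon 1 (ATC, Ile): 2 synonymous substitutions.
Codon 2 (TGG, Trp): 0 synonymous substitutions.
Codon 3 (TCT, Ser): 3 synonymous substitutions.
Codon 4 (GTC, Val): 3 synonymous substitutions.
Total: 2 + 0 + 3 + 3 = 8.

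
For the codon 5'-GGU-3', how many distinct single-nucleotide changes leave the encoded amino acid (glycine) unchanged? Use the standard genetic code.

Position 1: none → 0 synonymous.
Position 2: none → 0 synonymous.
Position 3: GGC, GGA, GGG → 3 synonymous.
Total: 0 + 0 + 3 = 3.

3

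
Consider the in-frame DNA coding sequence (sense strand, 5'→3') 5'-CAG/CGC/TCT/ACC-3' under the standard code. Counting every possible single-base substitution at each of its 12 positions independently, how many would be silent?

10

Codon 1 (CAG, Gln): 1 synonymous substitution.
Codon 2 (CGC, Arg): 3 synonymous substitutions.
Codon 3 (TCT, Ser): 3 synonymous substitutions.
Codon 4 (ACC, Thr): 3 synonymous substitutions.
Total: 1 + 3 + 3 + 3 = 10.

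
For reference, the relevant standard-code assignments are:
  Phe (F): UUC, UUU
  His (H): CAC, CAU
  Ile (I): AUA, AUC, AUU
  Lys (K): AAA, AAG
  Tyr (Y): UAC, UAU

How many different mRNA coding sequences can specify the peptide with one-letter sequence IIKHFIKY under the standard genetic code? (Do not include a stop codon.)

864

Ile: 3 codons.
Ile: 3 codons.
Lys: 2 codons.
His: 2 codons.
Phe: 2 codons.
Ile: 3 codons.
Lys: 2 codons.
Tyr: 2 codons.
3 × 3 × 2 × 2 × 2 × 3 × 2 × 2 = 864.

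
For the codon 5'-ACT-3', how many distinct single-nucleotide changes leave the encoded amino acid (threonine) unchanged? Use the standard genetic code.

3

Position 1: none → 0 synonymous.
Position 2: none → 0 synonymous.
Position 3: ACC, ACA, ACG → 3 synonymous.
Total: 0 + 0 + 3 = 3.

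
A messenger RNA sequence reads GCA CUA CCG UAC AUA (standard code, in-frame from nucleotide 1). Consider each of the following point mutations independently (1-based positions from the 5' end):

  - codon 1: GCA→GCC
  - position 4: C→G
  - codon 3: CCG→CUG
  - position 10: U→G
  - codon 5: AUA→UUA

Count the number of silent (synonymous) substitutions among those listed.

Codon 1: GCA (Ala) → GCC (Ala) — synonymous.
Codon 2: CUA (Leu) → GUA (Val) — missense.
Codon 3: CCG (Pro) → CUG (Leu) — missense.
Codon 4: UAC (Tyr) → GAC (Asp) — missense.
Codon 5: AUA (Ile) → UUA (Leu) — missense.
Synonymous: 1 of 5.

1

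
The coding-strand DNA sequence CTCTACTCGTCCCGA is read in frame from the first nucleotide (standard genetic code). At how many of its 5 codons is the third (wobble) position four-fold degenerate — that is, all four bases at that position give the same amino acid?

Codon 1 CTC (Leu): third position 4-fold.
Codon 2 TAC (Tyr): third position 2-fold.
Codon 3 TCG (Ser): third position 4-fold.
Codon 4 TCC (Ser): third position 4-fold.
Codon 5 CGA (Arg): third position 4-fold.
Four-fold degenerate third positions: 4.

4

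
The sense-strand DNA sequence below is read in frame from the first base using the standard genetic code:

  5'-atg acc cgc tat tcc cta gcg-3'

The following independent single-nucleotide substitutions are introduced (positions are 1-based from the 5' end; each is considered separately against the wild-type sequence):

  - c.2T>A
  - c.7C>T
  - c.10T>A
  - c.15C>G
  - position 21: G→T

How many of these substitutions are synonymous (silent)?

Codon 1: ATG (Met) → AAG (Lys) — missense.
Codon 3: CGC (Arg) → TGC (Cys) — missense.
Codon 4: TAT (Tyr) → AAT (Asn) — missense.
Codon 5: TCC (Ser) → TCG (Ser) — synonymous.
Codon 7: GCG (Ala) → GCT (Ala) — synonymous.
Synonymous: 2 of 5.

2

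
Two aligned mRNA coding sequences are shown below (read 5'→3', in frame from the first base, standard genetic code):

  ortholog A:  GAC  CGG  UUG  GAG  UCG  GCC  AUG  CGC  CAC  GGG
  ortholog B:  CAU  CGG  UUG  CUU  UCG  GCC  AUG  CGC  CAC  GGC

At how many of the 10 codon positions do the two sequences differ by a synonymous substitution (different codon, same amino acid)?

Codon 1: GAC Asp / CAU His — nonsynonymous.
Codon 2: CGG Arg / CGG Arg — identical.
Codon 3: UUG Leu / UUG Leu — identical.
Codon 4: GAG Glu / CUU Leu — nonsynonymous.
Codon 5: UCG Ser / UCG Ser — identical.
Codon 6: GCC Ala / GCC Ala — identical.
Codon 7: AUG Met / AUG Met — identical.
Codon 8: CGC Arg / CGC Arg — identical.
Codon 9: CAC His / CAC His — identical.
Codon 10: GGG Gly / GGC Gly — synonymous.
Synonymous differences: 1.

1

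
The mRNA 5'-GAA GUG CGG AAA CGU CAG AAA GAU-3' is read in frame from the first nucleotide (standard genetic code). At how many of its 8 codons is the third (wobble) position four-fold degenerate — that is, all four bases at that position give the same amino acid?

3

Codon 1 GAA (Glu): third position 2-fold.
Codon 2 GUG (Val): third position 4-fold.
Codon 3 CGG (Arg): third position 4-fold.
Codon 4 AAA (Lys): third position 2-fold.
Codon 5 CGU (Arg): third position 4-fold.
Codon 6 CAG (Gln): third position 2-fold.
Codon 7 AAA (Lys): third position 2-fold.
Codon 8 GAU (Asp): third position 2-fold.
Four-fold degenerate third positions: 3.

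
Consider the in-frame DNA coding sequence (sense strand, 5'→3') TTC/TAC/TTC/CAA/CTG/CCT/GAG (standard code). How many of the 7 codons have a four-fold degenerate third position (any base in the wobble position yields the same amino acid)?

Codon 1 TTC (Phe): third position 2-fold.
Codon 2 TAC (Tyr): third position 2-fold.
Codon 3 TTC (Phe): third position 2-fold.
Codon 4 CAA (Gln): third position 2-fold.
Codon 5 CTG (Leu): third position 4-fold.
Codon 6 CCT (Pro): third position 4-fold.
Codon 7 GAG (Glu): third position 2-fold.
Four-fold degenerate third positions: 2.

2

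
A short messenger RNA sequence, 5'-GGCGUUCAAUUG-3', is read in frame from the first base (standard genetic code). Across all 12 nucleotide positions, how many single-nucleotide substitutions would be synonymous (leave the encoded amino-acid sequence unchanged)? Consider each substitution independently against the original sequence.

Codon 1 (GGC, Gly): 3 synonymous substitutions.
Codon 2 (GUU, Val): 3 synonymous substitutions.
Codon 3 (CAA, Gln): 1 synonymous substitution.
Codon 4 (UUG, Leu): 2 synonymous substitutions.
Total: 3 + 3 + 1 + 2 = 9.

9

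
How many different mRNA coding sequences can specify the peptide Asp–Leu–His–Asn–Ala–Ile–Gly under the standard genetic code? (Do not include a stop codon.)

Asp: 2 codons.
Leu: 6 codons.
His: 2 codons.
Asn: 2 codons.
Ala: 4 codons.
Ile: 3 codons.
Gly: 4 codons.
2 × 6 × 2 × 2 × 4 × 3 × 4 = 2304.

2304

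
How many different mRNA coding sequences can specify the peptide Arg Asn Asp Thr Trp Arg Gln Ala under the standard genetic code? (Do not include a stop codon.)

Arg: 6 codons.
Asn: 2 codons.
Asp: 2 codons.
Thr: 4 codons.
Trp: 1 codon.
Arg: 6 codons.
Gln: 2 codons.
Ala: 4 codons.
6 × 2 × 2 × 4 × 1 × 6 × 2 × 4 = 4608.

4608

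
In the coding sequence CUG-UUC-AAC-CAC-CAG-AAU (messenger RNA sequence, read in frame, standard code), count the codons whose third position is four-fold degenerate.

Codon 1 CUG (Leu): third position 4-fold.
Codon 2 UUC (Phe): third position 2-fold.
Codon 3 AAC (Asn): third position 2-fold.
Codon 4 CAC (His): third position 2-fold.
Codon 5 CAG (Gln): third position 2-fold.
Codon 6 AAU (Asn): third position 2-fold.
Four-fold degenerate third positions: 1.

1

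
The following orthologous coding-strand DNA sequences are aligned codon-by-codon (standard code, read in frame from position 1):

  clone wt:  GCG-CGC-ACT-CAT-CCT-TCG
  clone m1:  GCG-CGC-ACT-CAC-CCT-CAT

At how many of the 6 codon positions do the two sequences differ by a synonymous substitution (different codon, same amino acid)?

1

Codon 1: GCG Ala / GCG Ala — identical.
Codon 2: CGC Arg / CGC Arg — identical.
Codon 3: ACT Thr / ACT Thr — identical.
Codon 4: CAT His / CAC His — synonymous.
Codon 5: CCT Pro / CCT Pro — identical.
Codon 6: TCG Ser / CAT His — nonsynonymous.
Synonymous differences: 1.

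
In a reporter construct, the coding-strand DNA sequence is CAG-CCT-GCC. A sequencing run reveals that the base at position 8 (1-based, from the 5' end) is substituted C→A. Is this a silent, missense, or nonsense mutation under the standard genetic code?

Position 8 falls in codon 3: GCC → Ala.
After the substitution the codon is GAC → Asp.
Ala ≠ Asp, so this is a missense mutation.

missense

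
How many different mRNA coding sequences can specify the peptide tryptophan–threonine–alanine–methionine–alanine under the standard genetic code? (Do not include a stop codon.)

Trp: 1 codon.
Thr: 4 codons.
Ala: 4 codons.
Met: 1 codon.
Ala: 4 codons.
1 × 4 × 4 × 1 × 4 = 64.

64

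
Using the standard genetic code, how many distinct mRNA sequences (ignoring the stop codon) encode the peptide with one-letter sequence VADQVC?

Val: 4 codons.
Ala: 4 codons.
Asp: 2 codons.
Gln: 2 codons.
Val: 4 codons.
Cys: 2 codons.
4 × 4 × 2 × 2 × 4 × 2 = 512.

512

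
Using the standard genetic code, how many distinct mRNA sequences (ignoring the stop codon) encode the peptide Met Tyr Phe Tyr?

8

Met: 1 codon.
Tyr: 2 codons.
Phe: 2 codons.
Tyr: 2 codons.
1 × 2 × 2 × 2 = 8.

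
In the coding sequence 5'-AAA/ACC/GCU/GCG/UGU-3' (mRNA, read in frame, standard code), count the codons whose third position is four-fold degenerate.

Codon 1 AAA (Lys): third position 2-fold.
Codon 2 ACC (Thr): third position 4-fold.
Codon 3 GCU (Ala): third position 4-fold.
Codon 4 GCG (Ala): third position 4-fold.
Codon 5 UGU (Cys): third position 2-fold.
Four-fold degenerate third positions: 3.

3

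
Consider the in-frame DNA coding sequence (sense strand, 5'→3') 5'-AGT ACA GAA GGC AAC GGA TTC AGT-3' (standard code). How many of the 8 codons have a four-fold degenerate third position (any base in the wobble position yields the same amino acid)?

Codon 1 AGT (Ser): third position 2-fold.
Codon 2 ACA (Thr): third position 4-fold.
Codon 3 GAA (Glu): third position 2-fold.
Codon 4 GGC (Gly): third position 4-fold.
Codon 5 AAC (Asn): third position 2-fold.
Codon 6 GGA (Gly): third position 4-fold.
Codon 7 TTC (Phe): third position 2-fold.
Codon 8 AGT (Ser): third position 2-fold.
Four-fold degenerate third positions: 3.

3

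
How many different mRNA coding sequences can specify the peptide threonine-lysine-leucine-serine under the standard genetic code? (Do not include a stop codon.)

288

Thr: 4 codons.
Lys: 2 codons.
Leu: 6 codons.
Ser: 6 codons.
4 × 2 × 6 × 6 = 288.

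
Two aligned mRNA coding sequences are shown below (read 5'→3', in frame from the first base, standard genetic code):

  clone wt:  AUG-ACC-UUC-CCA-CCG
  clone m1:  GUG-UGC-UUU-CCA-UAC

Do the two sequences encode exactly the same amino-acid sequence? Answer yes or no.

no

Codon 1: AUG Met / GUG Val — nonsynonymous.
Codon 2: ACC Thr / UGC Cys — nonsynonymous.
Codon 3: UUC Phe / UUU Phe — synonymous.
Codon 4: CCA Pro / CCA Pro — identical.
Codon 5: CCG Pro / UAC Tyr — nonsynonymous.
Nonsynonymous differences: 3 → different protein.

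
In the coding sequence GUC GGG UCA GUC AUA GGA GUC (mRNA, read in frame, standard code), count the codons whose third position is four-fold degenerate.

6

Codon 1 GUC (Val): third position 4-fold.
Codon 2 GGG (Gly): third position 4-fold.
Codon 3 UCA (Ser): third position 4-fold.
Codon 4 GUC (Val): third position 4-fold.
Codon 5 AUA (Ile): third position 3-fold.
Codon 6 GGA (Gly): third position 4-fold.
Codon 7 GUC (Val): third position 4-fold.
Four-fold degenerate third positions: 6.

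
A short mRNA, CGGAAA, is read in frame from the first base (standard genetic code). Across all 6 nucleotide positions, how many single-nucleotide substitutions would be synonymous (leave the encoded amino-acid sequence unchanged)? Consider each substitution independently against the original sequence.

Codon 1 (CGG, Arg): 4 synonymous substitutions.
Codon 2 (AAA, Lys): 1 synonymous substitution.
Total: 4 + 1 = 5.

5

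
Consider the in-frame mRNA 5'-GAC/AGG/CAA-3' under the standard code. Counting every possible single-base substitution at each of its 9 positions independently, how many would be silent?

4

Codon 1 (GAC, Asp): 1 synonymous substitution.
Codon 2 (AGG, Arg): 2 synonymous substitutions.
Codon 3 (CAA, Gln): 1 synonymous substitution.
Total: 1 + 2 + 1 = 4.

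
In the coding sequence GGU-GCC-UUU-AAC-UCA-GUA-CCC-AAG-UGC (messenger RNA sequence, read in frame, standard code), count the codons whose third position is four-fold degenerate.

5

Codon 1 GGU (Gly): third position 4-fold.
Codon 2 GCC (Ala): third position 4-fold.
Codon 3 UUU (Phe): third position 2-fold.
Codon 4 AAC (Asn): third position 2-fold.
Codon 5 UCA (Ser): third position 4-fold.
Codon 6 GUA (Val): third position 4-fold.
Codon 7 CCC (Pro): third position 4-fold.
Codon 8 AAG (Lys): third position 2-fold.
Codon 9 UGC (Cys): third position 2-fold.
Four-fold degenerate third positions: 5.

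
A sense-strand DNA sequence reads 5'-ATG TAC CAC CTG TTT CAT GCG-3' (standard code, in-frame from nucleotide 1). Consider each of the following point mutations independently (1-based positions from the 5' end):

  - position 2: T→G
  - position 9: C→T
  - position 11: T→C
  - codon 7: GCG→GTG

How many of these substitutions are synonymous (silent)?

Codon 1: ATG (Met) → AGG (Arg) — missense.
Codon 3: CAC (His) → CAT (His) — synonymous.
Codon 4: CTG (Leu) → CCG (Pro) — missense.
Codon 7: GCG (Ala) → GTG (Val) — missense.
Synonymous: 1 of 4.

1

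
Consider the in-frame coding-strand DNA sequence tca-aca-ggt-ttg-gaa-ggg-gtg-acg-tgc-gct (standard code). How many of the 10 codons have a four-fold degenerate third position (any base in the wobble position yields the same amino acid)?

7

Codon 1 TCA (Ser): third position 4-fold.
Codon 2 ACA (Thr): third position 4-fold.
Codon 3 GGT (Gly): third position 4-fold.
Codon 4 TTG (Leu): third position 2-fold.
Codon 5 GAA (Glu): third position 2-fold.
Codon 6 GGG (Gly): third position 4-fold.
Codon 7 GTG (Val): third position 4-fold.
Codon 8 ACG (Thr): third position 4-fold.
Codon 9 TGC (Cys): third position 2-fold.
Codon 10 GCT (Ala): third position 4-fold.
Four-fold degenerate third positions: 7.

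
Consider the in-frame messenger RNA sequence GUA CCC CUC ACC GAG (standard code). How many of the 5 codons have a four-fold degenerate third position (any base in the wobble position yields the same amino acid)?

Codon 1 GUA (Val): third position 4-fold.
Codon 2 CCC (Pro): third position 4-fold.
Codon 3 CUC (Leu): third position 4-fold.
Codon 4 ACC (Thr): third position 4-fold.
Codon 5 GAG (Glu): third position 2-fold.
Four-fold degenerate third positions: 4.

4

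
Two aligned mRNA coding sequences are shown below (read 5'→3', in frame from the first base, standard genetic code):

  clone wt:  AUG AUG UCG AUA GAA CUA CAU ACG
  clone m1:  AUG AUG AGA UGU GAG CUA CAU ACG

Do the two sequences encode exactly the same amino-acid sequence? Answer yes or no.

no

Codon 1: AUG Met / AUG Met — identical.
Codon 2: AUG Met / AUG Met — identical.
Codon 3: UCG Ser / AGA Arg — nonsynonymous.
Codon 4: AUA Ile / UGU Cys — nonsynonymous.
Codon 5: GAA Glu / GAG Glu — synonymous.
Codon 6: CUA Leu / CUA Leu — identical.
Codon 7: CAU His / CAU His — identical.
Codon 8: ACG Thr / ACG Thr — identical.
Nonsynonymous differences: 2 → different protein.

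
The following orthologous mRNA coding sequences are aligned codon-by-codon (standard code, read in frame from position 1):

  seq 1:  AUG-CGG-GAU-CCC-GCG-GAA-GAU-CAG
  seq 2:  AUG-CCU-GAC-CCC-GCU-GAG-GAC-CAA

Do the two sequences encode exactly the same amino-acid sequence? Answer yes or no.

Codon 1: AUG Met / AUG Met — identical.
Codon 2: CGG Arg / CCU Pro — nonsynonymous.
Codon 3: GAU Asp / GAC Asp — synonymous.
Codon 4: CCC Pro / CCC Pro — identical.
Codon 5: GCG Ala / GCU Ala — synonymous.
Codon 6: GAA Glu / GAG Glu — synonymous.
Codon 7: GAU Asp / GAC Asp — synonymous.
Codon 8: CAG Gln / CAA Gln — synonymous.
Nonsynonymous differences: 1 → different protein.

no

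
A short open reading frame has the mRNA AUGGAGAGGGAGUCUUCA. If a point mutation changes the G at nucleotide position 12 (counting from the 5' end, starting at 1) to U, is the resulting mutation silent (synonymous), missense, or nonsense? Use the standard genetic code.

missense

Position 12 falls in codon 4: GAG → Glu.
After the substitution the codon is GAU → Asp.
Glu ≠ Asp, so this is a missense mutation.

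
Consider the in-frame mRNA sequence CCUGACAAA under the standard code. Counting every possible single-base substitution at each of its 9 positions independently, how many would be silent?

5

Codon 1 (CCU, Pro): 3 synonymous substitutions.
Codon 2 (GAC, Asp): 1 synonymous substitution.
Codon 3 (AAA, Lys): 1 synonymous substitution.
Total: 3 + 1 + 1 = 5.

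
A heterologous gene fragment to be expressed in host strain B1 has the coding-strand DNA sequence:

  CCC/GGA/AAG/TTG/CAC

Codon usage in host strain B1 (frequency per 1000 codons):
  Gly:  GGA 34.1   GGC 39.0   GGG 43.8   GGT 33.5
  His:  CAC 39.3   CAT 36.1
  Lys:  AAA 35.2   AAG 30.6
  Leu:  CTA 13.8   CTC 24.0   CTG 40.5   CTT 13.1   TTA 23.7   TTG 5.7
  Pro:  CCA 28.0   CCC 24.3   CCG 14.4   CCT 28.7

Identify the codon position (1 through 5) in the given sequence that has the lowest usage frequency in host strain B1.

Codon 1 CCC (Pro): 24.3 per 1000.
Codon 2 GGA (Gly): 34.1 per 1000.
Codon 3 AAG (Lys): 30.6 per 1000.
Codon 4 TTG (Leu): 5.7 per 1000.
Codon 5 CAC (His): 39.3 per 1000.
Lowest frequency is 5.7 at codon 4.

4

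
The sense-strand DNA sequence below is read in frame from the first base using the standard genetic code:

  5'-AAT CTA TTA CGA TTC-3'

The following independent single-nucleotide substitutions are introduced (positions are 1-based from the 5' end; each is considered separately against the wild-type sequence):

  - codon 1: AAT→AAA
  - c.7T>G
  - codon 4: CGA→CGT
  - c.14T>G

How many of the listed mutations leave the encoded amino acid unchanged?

Codon 1: AAT (Asn) → AAA (Lys) — missense.
Codon 3: TTA (Leu) → GTA (Val) — missense.
Codon 4: CGA (Arg) → CGT (Arg) — synonymous.
Codon 5: TTC (Phe) → TGC (Cys) — missense.
Synonymous: 1 of 4.

1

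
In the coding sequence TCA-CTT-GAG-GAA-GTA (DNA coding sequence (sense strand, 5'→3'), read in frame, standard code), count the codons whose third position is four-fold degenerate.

Codon 1 TCA (Ser): third position 4-fold.
Codon 2 CTT (Leu): third position 4-fold.
Codon 3 GAG (Glu): third position 2-fold.
Codon 4 GAA (Glu): third position 2-fold.
Codon 5 GTA (Val): third position 4-fold.
Four-fold degenerate third positions: 3.

3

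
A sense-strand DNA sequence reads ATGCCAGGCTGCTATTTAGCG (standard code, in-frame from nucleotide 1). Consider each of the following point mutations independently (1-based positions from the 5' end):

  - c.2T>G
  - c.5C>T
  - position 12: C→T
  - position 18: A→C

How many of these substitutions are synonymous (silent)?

Codon 1: ATG (Met) → AGG (Arg) — missense.
Codon 2: CCA (Pro) → CTA (Leu) — missense.
Codon 4: TGC (Cys) → TGT (Cys) — synonymous.
Codon 6: TTA (Leu) → TTC (Phe) — missense.
Synonymous: 1 of 4.

1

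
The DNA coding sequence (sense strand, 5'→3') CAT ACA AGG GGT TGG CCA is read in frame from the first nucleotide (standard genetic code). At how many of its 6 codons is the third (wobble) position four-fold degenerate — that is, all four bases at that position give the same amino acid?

Codon 1 CAT (His): third position 2-fold.
Codon 2 ACA (Thr): third position 4-fold.
Codon 3 AGG (Arg): third position 2-fold.
Codon 4 GGT (Gly): third position 4-fold.
Codon 5 TGG (Trp): third position 1-fold.
Codon 6 CCA (Pro): third position 4-fold.
Four-fold degenerate third positions: 3.

3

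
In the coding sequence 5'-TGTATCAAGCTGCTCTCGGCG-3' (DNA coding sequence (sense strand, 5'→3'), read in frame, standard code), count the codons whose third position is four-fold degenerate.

Codon 1 TGT (Cys): third position 2-fold.
Codon 2 ATC (Ile): third position 3-fold.
Codon 3 AAG (Lys): third position 2-fold.
Codon 4 CTG (Leu): third position 4-fold.
Codon 5 CTC (Leu): third position 4-fold.
Codon 6 TCG (Ser): third position 4-fold.
Codon 7 GCG (Ala): third position 4-fold.
Four-fold degenerate third positions: 4.

4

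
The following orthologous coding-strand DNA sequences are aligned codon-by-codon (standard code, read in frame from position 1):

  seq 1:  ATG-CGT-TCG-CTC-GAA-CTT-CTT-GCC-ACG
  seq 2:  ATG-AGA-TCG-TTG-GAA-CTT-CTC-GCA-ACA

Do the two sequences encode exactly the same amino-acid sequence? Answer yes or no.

yes

Codon 1: ATG Met / ATG Met — identical.
Codon 2: CGT Arg / AGA Arg — synonymous.
Codon 3: TCG Ser / TCG Ser — identical.
Codon 4: CTC Leu / TTG Leu — synonymous.
Codon 5: GAA Glu / GAA Glu — identical.
Codon 6: CTT Leu / CTT Leu — identical.
Codon 7: CTT Leu / CTC Leu — synonymous.
Codon 8: GCC Ala / GCA Ala — synonymous.
Codon 9: ACG Thr / ACA Thr — synonymous.
Nonsynonymous differences: 0 → same protein.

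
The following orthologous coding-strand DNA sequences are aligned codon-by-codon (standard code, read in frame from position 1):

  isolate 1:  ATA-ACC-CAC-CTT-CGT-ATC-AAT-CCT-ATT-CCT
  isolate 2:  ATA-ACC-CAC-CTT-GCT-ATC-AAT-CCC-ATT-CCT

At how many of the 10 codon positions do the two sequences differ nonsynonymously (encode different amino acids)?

Codon 1: ATA Ile / ATA Ile — identical.
Codon 2: ACC Thr / ACC Thr — identical.
Codon 3: CAC His / CAC His — identical.
Codon 4: CTT Leu / CTT Leu — identical.
Codon 5: CGT Arg / GCT Ala — nonsynonymous.
Codon 6: ATC Ile / ATC Ile — identical.
Codon 7: AAT Asn / AAT Asn — identical.
Codon 8: CCT Pro / CCC Pro — synonymous.
Codon 9: ATT Ile / ATT Ile — identical.
Codon 10: CCT Pro / CCT Pro — identical.
Nonsynonymous differences: 1.

1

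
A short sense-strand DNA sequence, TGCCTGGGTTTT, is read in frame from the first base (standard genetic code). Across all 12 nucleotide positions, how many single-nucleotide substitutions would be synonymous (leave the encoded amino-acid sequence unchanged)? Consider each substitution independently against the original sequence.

9

Codon 1 (TGC, Cys): 1 synonymous substitution.
Codon 2 (CTG, Leu): 4 synonymous substitutions.
Codon 3 (GGT, Gly): 3 synonymous substitutions.
Codon 4 (TTT, Phe): 1 synonymous substitution.
Total: 1 + 4 + 3 + 1 = 9.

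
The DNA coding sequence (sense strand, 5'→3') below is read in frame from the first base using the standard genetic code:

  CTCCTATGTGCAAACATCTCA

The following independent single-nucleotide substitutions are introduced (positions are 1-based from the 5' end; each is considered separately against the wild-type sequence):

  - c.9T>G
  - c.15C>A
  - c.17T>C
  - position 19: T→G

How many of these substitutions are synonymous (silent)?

Codon 3: TGT (Cys) → TGG (Trp) — missense.
Codon 5: AAC (Asn) → AAA (Lys) — missense.
Codon 6: ATC (Ile) → ACC (Thr) — missense.
Codon 7: TCA (Ser) → GCA (Ala) — missense.
Synonymous: 0 of 4.

0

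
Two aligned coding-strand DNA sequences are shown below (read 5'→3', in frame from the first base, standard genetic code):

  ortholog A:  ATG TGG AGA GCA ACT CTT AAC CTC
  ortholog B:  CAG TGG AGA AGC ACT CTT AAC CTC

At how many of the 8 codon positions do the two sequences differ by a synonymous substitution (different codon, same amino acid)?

0

Codon 1: ATG Met / CAG Gln — nonsynonymous.
Codon 2: TGG Trp / TGG Trp — identical.
Codon 3: AGA Arg / AGA Arg — identical.
Codon 4: GCA Ala / AGC Ser — nonsynonymous.
Codon 5: ACT Thr / ACT Thr — identical.
Codon 6: CTT Leu / CTT Leu — identical.
Codon 7: AAC Asn / AAC Asn — identical.
Codon 8: CTC Leu / CTC Leu — identical.
Synonymous differences: 0.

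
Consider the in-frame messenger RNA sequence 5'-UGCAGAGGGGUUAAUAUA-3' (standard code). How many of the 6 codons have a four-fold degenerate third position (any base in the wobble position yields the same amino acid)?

2

Codon 1 UGC (Cys): third position 2-fold.
Codon 2 AGA (Arg): third position 2-fold.
Codon 3 GGG (Gly): third position 4-fold.
Codon 4 GUU (Val): third position 4-fold.
Codon 5 AAU (Asn): third position 2-fold.
Codon 6 AUA (Ile): third position 3-fold.
Four-fold degenerate third positions: 2.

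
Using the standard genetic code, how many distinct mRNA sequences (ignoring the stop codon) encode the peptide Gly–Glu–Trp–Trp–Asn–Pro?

64

Gly: 4 codons.
Glu: 2 codons.
Trp: 1 codon.
Trp: 1 codon.
Asn: 2 codons.
Pro: 4 codons.
4 × 2 × 1 × 1 × 2 × 4 = 64.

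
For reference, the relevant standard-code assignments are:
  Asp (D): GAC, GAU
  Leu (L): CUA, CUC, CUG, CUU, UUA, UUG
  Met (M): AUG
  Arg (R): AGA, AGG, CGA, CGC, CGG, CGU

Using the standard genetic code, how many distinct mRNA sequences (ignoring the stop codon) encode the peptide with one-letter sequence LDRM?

Leu: 6 codons.
Asp: 2 codons.
Arg: 6 codons.
Met: 1 codon.
6 × 2 × 6 × 1 = 72.

72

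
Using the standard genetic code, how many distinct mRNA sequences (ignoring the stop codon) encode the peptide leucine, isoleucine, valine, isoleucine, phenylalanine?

432

Leu: 6 codons.
Ile: 3 codons.
Val: 4 codons.
Ile: 3 codons.
Phe: 2 codons.
6 × 3 × 4 × 3 × 2 = 432.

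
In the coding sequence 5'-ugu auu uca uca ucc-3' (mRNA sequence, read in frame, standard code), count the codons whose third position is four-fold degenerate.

3

Codon 1 UGU (Cys): third position 2-fold.
Codon 2 AUU (Ile): third position 3-fold.
Codon 3 UCA (Ser): third position 4-fold.
Codon 4 UCA (Ser): third position 4-fold.
Codon 5 UCC (Ser): third position 4-fold.
Four-fold degenerate third positions: 3.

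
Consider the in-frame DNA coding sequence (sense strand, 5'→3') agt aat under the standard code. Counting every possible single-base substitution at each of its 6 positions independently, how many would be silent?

Codon 1 (AGT, Ser): 1 synonymous substitution.
Codon 2 (AAT, Asn): 1 synonymous substitution.
Total: 1 + 1 = 2.

2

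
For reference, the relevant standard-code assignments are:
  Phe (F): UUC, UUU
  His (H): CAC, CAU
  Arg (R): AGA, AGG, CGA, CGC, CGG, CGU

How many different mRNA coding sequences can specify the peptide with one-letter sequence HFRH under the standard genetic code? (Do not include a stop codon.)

48

His: 2 codons.
Phe: 2 codons.
Arg: 6 codons.
His: 2 codons.
2 × 2 × 6 × 2 = 48.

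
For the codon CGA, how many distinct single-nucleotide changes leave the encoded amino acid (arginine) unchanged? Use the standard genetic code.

Position 1: AGA → 1 synonymous.
Position 2: none → 0 synonymous.
Position 3: CGU, CGC, CGG → 3 synonymous.
Total: 1 + 0 + 3 = 4.

4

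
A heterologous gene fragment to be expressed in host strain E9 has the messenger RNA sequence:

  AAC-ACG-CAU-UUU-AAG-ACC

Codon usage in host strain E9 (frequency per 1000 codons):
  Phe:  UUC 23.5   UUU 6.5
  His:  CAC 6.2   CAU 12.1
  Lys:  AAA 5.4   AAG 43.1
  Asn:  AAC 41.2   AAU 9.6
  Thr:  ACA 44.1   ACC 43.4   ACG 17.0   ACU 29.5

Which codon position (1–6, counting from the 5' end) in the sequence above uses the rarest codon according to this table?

4

Codon 1 AAC (Asn): 41.2 per 1000.
Codon 2 ACG (Thr): 17.0 per 1000.
Codon 3 CAU (His): 12.1 per 1000.
Codon 4 UUU (Phe): 6.5 per 1000.
Codon 5 AAG (Lys): 43.1 per 1000.
Codon 6 ACC (Thr): 43.4 per 1000.
Lowest frequency is 6.5 at codon 4.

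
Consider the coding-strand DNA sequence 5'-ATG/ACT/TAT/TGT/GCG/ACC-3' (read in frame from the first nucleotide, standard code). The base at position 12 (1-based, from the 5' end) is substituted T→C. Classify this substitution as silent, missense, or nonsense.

silent

Position 12 falls in codon 4: TGT → Cys.
After the substitution the codon is TGC → Cys.
Both encode Cys, so the change is synonymous.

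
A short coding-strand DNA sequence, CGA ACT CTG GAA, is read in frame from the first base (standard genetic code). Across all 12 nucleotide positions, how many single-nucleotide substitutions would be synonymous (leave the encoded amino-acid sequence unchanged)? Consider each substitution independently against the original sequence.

12

Codon 1 (CGA, Arg): 4 synonymous substitutions.
Codon 2 (ACT, Thr): 3 synonymous substitutions.
Codon 3 (CTG, Leu): 4 synonymous substitutions.
Codon 4 (GAA, Glu): 1 synonymous substitution.
Total: 4 + 3 + 4 + 1 = 12.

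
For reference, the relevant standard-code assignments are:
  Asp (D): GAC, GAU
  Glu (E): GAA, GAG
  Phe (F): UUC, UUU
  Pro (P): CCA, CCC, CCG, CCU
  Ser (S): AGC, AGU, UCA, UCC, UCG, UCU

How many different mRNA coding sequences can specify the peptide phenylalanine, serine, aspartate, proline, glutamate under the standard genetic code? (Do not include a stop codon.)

192

Phe: 2 codons.
Ser: 6 codons.
Asp: 2 codons.
Pro: 4 codons.
Glu: 2 codons.
2 × 6 × 2 × 4 × 2 = 192.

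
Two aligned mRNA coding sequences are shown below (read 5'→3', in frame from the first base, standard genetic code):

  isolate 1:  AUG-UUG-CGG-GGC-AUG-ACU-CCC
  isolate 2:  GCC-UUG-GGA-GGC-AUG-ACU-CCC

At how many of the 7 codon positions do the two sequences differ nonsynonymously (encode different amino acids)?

2

Codon 1: AUG Met / GCC Ala — nonsynonymous.
Codon 2: UUG Leu / UUG Leu — identical.
Codon 3: CGG Arg / GGA Gly — nonsynonymous.
Codon 4: GGC Gly / GGC Gly — identical.
Codon 5: AUG Met / AUG Met — identical.
Codon 6: ACU Thr / ACU Thr — identical.
Codon 7: CCC Pro / CCC Pro — identical.
Nonsynonymous differences: 2.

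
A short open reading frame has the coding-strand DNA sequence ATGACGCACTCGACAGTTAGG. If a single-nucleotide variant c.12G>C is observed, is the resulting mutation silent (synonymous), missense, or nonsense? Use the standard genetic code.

silent

Position 12 falls in codon 4: TCG → Ser.
After the substitution the codon is TCC → Ser.
Both encode Ser, so the change is synonymous.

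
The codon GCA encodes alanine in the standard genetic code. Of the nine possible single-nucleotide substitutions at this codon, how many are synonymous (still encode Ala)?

3

Position 1: none → 0 synonymous.
Position 2: none → 0 synonymous.
Position 3: GCT, GCC, GCG → 3 synonymous.
Total: 0 + 0 + 3 = 3.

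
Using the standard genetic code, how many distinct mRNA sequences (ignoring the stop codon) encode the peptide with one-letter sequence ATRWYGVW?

3072

Ala: 4 codons.
Thr: 4 codons.
Arg: 6 codons.
Trp: 1 codon.
Tyr: 2 codons.
Gly: 4 codons.
Val: 4 codons.
Trp: 1 codon.
4 × 4 × 6 × 1 × 2 × 4 × 4 × 1 = 3072.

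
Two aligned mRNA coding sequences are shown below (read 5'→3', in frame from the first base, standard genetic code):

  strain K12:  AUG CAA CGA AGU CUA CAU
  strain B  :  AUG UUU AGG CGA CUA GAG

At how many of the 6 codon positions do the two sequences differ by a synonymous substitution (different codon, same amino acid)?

Codon 1: AUG Met / AUG Met — identical.
Codon 2: CAA Gln / UUU Phe — nonsynonymous.
Codon 3: CGA Arg / AGG Arg — synonymous.
Codon 4: AGU Ser / CGA Arg — nonsynonymous.
Codon 5: CUA Leu / CUA Leu — identical.
Codon 6: CAU His / GAG Glu — nonsynonymous.
Synonymous differences: 1.

1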